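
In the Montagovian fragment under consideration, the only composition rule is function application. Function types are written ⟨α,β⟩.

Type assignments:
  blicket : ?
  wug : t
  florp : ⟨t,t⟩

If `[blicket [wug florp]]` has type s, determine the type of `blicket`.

[blicket [wug florp]] must have type s. The sister [wug florp] has type t; that is not a function onto s, so blicket must be the functor, of type ⟨t,s⟩.

⟨t,s⟩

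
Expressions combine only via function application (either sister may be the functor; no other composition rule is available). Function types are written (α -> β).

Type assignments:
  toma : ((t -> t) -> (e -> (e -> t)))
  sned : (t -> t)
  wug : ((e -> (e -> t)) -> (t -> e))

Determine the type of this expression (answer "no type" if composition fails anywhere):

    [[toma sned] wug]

[toma sned]: functor toma : ((t -> t) -> (e -> (e -> t))), argument sned : (t -> t); result (e -> (e -> t)).
[[toma sned] wug]: functor wug : ((e -> (e -> t)) -> (t -> e)), argument [toma sned] : (e -> (e -> t)); result (t -> e).

(t -> e)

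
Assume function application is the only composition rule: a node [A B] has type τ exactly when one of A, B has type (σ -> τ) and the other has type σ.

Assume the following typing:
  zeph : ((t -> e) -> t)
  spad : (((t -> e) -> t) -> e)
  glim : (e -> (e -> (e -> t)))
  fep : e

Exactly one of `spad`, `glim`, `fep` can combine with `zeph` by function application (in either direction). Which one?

spad

spad — combines: spad : (((t -> e) -> t) -> e) takes zeph : ((t -> e) -> t) as argument, giving e.
glim : (e -> (e -> (e -> t))) — zeph needs (t -> e); glim needs e; neither fits.
fep : e — zeph needs (t -> e); fep needs nothing (atomic); neither fits.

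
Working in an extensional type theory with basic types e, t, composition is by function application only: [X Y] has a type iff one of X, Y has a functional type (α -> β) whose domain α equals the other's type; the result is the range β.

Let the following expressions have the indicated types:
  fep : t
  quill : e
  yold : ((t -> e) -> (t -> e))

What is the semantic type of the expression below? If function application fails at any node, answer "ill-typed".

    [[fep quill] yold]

At [fep quill]: neither t nor e can take the other as argument; the node is ill-typed.

ill-typed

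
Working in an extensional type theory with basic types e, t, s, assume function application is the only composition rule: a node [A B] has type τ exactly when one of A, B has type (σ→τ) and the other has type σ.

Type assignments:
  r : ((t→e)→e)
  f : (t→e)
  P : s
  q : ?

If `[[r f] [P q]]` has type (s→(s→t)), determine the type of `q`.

[[r f] [P q]] is required to be (s→(s→t)). [r f] : e cannot yield (s→(s→t)) as functor, so [P q] : (e→(s→(s→t))).
[P q] is required to be (e→(s→(s→t))). P : s cannot yield (e→(s→(s→t))) as functor, so q : (s→(e→(s→(s→t)))).

(s→(e→(s→(s→t))))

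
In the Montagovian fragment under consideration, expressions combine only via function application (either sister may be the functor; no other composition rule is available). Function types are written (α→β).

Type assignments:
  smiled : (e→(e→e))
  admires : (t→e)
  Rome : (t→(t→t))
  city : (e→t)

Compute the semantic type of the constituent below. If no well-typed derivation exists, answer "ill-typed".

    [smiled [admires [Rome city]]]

[Rome city]: (t→(t→t)) and (e→t) cannot combine by function application — type clash.

ill-typed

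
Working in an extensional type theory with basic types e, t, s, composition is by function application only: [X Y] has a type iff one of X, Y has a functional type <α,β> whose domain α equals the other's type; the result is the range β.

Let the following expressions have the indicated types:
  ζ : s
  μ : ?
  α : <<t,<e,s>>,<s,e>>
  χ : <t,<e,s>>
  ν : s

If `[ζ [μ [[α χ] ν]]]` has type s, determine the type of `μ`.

<e,<s,s>>

[ζ [μ [[α χ] ν]]] is required to be s. ζ : s cannot yield s as functor, so [μ [[α χ] ν]] : <s,s>.
[μ [[α χ] ν]] is required to be <s,s>. [[α χ] ν] : e cannot yield <s,s> as functor, so μ : <e,<s,s>>.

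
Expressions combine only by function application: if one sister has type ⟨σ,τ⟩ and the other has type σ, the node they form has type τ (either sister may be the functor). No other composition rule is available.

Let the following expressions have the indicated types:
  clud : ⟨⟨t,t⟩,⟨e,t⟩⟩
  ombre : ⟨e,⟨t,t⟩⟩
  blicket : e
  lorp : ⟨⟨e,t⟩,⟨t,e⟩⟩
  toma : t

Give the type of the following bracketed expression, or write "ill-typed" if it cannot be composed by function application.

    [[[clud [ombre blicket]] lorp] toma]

At [ombre blicket], ombre : ⟨e,⟨t,t⟩⟩ takes blicket : e, giving ⟨t,t⟩.
At [clud [ombre blicket]], clud : ⟨⟨t,t⟩,⟨e,t⟩⟩ takes [ombre blicket] : ⟨t,t⟩, giving ⟨e,t⟩.
At [[clud [ombre blicket]] lorp], lorp : ⟨⟨e,t⟩,⟨t,e⟩⟩ takes [clud [ombre blicket]] : ⟨e,t⟩, giving ⟨t,e⟩.
At [[[clud [ombre blicket]] lorp] toma], [[clud [ombre blicket]] lorp] : ⟨t,e⟩ takes toma : t, giving e.

e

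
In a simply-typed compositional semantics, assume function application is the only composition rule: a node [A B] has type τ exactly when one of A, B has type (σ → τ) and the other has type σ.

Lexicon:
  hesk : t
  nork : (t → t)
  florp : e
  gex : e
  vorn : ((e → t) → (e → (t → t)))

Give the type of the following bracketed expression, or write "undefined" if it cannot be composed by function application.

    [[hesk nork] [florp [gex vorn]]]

[hesk nork]: (t → t) applied to t yields t.
[gex vorn]: e and ((e → t) → (e → (t → t))) cannot combine by function application — type clash.

undefined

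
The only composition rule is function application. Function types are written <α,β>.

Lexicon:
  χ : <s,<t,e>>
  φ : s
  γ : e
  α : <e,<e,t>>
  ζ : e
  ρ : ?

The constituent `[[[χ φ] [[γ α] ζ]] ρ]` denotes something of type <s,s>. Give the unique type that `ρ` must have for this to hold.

[[[χ φ] [[γ α] ζ]] ρ] is required to be <s,s>. [[χ φ] [[γ α] ζ]] : e cannot yield <s,s> as functor, so ρ : <e,<s,s>>.

<e,<s,s>>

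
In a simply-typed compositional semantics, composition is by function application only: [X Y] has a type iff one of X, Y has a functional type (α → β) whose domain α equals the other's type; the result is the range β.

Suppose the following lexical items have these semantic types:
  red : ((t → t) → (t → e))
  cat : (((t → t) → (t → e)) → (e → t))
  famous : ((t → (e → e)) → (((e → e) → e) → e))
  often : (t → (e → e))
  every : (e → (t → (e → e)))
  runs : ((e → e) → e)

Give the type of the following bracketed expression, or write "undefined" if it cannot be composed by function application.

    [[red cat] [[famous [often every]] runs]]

undefined

[red cat]: (((t → t) → (t → e)) → (e → t)) applied to ((t → t) → (t → e)) yields (e → t).
[often every]: (t → (e → e)) with (e → (t → (e → e))) — neither is a function whose domain matches the other; composition fails here.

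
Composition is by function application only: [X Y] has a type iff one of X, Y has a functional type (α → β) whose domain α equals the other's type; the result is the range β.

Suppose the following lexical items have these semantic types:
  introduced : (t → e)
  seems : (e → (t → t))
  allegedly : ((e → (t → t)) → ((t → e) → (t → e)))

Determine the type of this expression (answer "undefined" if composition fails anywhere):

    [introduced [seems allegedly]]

[seems allegedly]: functor allegedly : ((e → (t → t)) → ((t → e) → (t → e))), argument seems : (e → (t → t)); result ((t → e) → (t → e)).
[introduced [seems allegedly]]: functor [seems allegedly] : ((t → e) → (t → e)), argument introduced : (t → e); result (t → e).

(t → e)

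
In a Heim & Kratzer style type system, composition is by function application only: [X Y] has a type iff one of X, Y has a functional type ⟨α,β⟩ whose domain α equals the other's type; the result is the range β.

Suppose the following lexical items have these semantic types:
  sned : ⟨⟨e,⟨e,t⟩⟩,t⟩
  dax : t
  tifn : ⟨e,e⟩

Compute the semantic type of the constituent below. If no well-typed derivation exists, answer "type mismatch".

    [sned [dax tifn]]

[dax tifn]: t and ⟨e,e⟩ cannot combine by function application — type clash.

type mismatch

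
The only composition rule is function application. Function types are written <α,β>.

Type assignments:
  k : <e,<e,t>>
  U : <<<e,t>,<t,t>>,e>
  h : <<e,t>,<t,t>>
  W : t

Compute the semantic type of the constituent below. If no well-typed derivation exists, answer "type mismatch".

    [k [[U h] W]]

At [U h], U : <<<e,t>,<t,t>>,e> takes h : <<e,t>,<t,t>>, giving e.
[[U h] W]: e and t cannot combine by function application — type clash.

type mismatch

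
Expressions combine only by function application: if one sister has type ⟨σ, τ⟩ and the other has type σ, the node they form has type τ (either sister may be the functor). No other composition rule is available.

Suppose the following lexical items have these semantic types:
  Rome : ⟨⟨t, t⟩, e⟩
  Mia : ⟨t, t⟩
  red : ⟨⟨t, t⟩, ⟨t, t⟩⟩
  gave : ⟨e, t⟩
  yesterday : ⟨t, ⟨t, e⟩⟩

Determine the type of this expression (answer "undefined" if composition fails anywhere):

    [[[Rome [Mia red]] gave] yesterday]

[Mia red]: ⟨⟨t, t⟩, ⟨t, t⟩⟩ applied to ⟨t, t⟩ yields ⟨t, t⟩.
[Rome [Mia red]]: ⟨⟨t, t⟩, e⟩ applied to ⟨t, t⟩ yields e.
[[Rome [Mia red]] gave]: ⟨e, t⟩ applied to e yields t.
[[[Rome [Mia red]] gave] yesterday]: ⟨t, ⟨t, e⟩⟩ applied to t yields ⟨t, e⟩.

⟨t, e⟩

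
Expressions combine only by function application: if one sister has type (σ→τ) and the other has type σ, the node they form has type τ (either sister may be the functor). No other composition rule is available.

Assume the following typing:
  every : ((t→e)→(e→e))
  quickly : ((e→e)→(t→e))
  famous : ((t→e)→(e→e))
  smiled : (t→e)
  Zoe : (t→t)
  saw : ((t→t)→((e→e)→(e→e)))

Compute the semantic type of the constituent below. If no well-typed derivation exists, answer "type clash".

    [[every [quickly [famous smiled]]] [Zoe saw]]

(e→e)

[famous smiled]: famous is ((t→e)→(e→e)), smiled is (t→e); result (e→e).
[quickly [famous smiled]]: quickly is ((e→e)→(t→e)), [famous smiled] is (e→e); result (t→e).
[every [quickly [famous smiled]]]: every is ((t→e)→(e→e)), [quickly [famous smiled]] is (t→e); result (e→e).
[Zoe saw]: saw is ((t→t)→((e→e)→(e→e))), Zoe is (t→t); result ((e→e)→(e→e)).
[[every [quickly [famous smiled]]] [Zoe saw]]: [Zoe saw] is ((e→e)→(e→e)), [every [quickly [famous smiled]]] is (e→e); result (e→e).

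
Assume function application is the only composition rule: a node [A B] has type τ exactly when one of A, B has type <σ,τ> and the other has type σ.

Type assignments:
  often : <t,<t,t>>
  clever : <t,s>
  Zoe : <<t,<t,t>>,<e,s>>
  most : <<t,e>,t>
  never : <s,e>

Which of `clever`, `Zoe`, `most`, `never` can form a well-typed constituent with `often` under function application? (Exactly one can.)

clever : <t,s> — often needs t; clever needs t; neither fits.
Zoe — combines: Zoe : <<t,<t,t>>,<e,s>> takes often : <t,<t,t>> as argument, giving <e,s>.
most : <<t,e>,t> — often needs t; most needs <t,e>; neither fits.
never : <s,e> — often needs t; never needs s; neither fits.

Zoe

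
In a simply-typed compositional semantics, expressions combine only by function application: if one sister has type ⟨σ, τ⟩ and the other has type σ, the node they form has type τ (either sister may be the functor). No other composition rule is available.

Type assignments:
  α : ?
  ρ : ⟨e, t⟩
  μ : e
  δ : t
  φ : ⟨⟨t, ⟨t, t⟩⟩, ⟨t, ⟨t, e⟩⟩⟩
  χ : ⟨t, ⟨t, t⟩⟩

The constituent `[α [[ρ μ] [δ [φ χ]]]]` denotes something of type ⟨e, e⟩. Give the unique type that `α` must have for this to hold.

At [α [[ρ μ] [δ [φ χ]]]] (required: ⟨e, e⟩): [[ρ μ] [δ [φ χ]]] is e, which is not a function with range ⟨e, e⟩; hence α is the functor — type ⟨e, ⟨e, e⟩⟩.

⟨e, ⟨e, e⟩⟩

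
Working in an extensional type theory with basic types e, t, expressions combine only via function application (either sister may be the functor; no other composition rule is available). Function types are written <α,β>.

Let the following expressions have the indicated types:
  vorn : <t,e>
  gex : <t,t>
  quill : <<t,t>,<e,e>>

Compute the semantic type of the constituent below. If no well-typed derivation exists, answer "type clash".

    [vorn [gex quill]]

[gex quill]: functor quill : <<t,t>,<e,e>>, argument gex : <t,t>; result <e,e>.
[vorn [gex quill]]: <t,e> with <e,e> — neither is a function whose domain matches the other; composition fails here.

type clash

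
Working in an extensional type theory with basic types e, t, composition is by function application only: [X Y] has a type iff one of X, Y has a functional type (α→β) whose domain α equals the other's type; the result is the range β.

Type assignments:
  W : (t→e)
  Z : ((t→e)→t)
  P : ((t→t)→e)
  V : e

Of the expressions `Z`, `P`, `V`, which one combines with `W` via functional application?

Z

Z — combines: Z : ((t→e)→t) takes W : (t→e) as argument, giving t.
P : ((t→t)→e) — W needs t; P needs (t→t); neither fits.
V : e — W needs t; V needs nothing (atomic); neither fits.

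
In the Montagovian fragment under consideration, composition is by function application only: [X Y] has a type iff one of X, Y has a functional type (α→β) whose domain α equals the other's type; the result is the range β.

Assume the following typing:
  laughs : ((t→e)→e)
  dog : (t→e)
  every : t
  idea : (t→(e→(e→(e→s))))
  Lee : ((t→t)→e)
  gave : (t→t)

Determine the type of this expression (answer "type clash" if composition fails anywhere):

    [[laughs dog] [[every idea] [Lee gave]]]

[laughs dog]: laughs is ((t→e)→e), dog is (t→e); result e.
[every idea]: idea is (t→(e→(e→(e→s)))), every is t; result (e→(e→(e→s))).
[Lee gave]: Lee is ((t→t)→e), gave is (t→t); result e.
[[every idea] [Lee gave]]: [every idea] is (e→(e→(e→s))), [Lee gave] is e; result (e→(e→s)).
[[laughs dog] [[every idea] [Lee gave]]]: [[every idea] [Lee gave]] is (e→(e→s)), [laughs dog] is e; result (e→s).

(e→s)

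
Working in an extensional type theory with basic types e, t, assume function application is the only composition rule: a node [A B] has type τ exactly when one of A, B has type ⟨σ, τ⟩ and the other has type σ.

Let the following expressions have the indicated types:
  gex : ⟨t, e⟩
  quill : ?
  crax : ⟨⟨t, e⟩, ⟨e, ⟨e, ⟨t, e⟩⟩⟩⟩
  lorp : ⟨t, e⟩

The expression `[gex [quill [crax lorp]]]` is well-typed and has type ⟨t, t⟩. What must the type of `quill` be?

⟨⟨e, ⟨e, ⟨t, e⟩⟩⟩, ⟨⟨t, e⟩, ⟨t, t⟩⟩⟩

At [gex [quill [crax lorp]]] (required: ⟨t, t⟩): gex is ⟨t, e⟩, which is not a function with range ⟨t, t⟩; hence [quill [crax lorp]] is the functor — type ⟨⟨t, e⟩, ⟨t, t⟩⟩.
At [quill [crax lorp]] (required: ⟨⟨t, e⟩, ⟨t, t⟩⟩): [crax lorp] is ⟨e, ⟨e, ⟨t, e⟩⟩⟩, which is not a function with range ⟨⟨t, e⟩, ⟨t, t⟩⟩; hence quill is the functor — type ⟨⟨e, ⟨e, ⟨t, e⟩⟩⟩, ⟨⟨t, e⟩, ⟨t, t⟩⟩⟩.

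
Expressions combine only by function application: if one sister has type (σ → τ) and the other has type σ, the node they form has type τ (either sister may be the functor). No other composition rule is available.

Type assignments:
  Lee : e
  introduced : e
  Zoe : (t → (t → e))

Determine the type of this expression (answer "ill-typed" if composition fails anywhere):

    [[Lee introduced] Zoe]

At [Lee introduced]: neither e nor e can take the other as argument; the node is ill-typed.

ill-typed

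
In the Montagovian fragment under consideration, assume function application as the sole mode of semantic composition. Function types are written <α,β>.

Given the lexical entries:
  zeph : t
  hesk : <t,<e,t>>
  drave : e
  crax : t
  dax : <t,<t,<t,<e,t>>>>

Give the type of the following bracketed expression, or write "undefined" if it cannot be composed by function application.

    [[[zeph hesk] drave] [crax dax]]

[zeph hesk]: <t,<e,t>> applied to t yields <e,t>.
[[zeph hesk] drave]: <e,t> applied to e yields t.
[crax dax]: <t,<t,<t,<e,t>>>> applied to t yields <t,<t,<e,t>>>.
[[[zeph hesk] drave] [crax dax]]: <t,<t,<e,t>>> applied to t yields <t,<e,t>>.

<t,<e,t>>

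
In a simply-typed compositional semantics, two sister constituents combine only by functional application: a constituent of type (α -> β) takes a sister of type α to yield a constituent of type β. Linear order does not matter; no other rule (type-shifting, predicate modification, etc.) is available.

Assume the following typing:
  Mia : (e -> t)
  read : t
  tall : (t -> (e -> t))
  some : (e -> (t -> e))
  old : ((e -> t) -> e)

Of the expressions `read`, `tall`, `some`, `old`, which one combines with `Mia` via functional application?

old

read : t — no; Mia wants e, and read wants nothing (atomic).
tall : (t -> (e -> t)) — no; Mia wants e, and tall wants t.
some : (e -> (t -> e)) — no; Mia wants e, and some wants e.
old — combines: old : ((e -> t) -> e) takes Mia : (e -> t) as argument, giving e.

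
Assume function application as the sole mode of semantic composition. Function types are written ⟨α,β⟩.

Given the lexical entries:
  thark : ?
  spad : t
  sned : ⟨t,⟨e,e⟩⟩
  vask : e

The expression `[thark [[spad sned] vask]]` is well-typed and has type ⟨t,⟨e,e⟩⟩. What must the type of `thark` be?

For [thark [[spad sned] vask]] to have type ⟨t,⟨e,e⟩⟩ with [[spad sned] vask] of type e, thark must be the function: thark : ⟨e,⟨t,⟨e,e⟩⟩⟩.

⟨e,⟨t,⟨e,e⟩⟩⟩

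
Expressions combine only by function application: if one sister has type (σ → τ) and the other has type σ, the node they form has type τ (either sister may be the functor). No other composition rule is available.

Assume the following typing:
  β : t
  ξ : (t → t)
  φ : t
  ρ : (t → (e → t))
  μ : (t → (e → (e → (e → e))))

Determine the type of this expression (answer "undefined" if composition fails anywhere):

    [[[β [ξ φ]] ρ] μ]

undefined

[ξ φ]: ξ is (t → t), φ is t; result t.
At [β [ξ φ]]: neither t nor t can take the other as argument; the node is ill-typed.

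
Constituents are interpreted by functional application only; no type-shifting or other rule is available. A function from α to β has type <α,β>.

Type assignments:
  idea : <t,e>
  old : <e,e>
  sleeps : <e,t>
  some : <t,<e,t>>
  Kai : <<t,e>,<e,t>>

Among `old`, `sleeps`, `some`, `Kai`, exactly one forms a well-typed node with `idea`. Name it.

old : <e,e> — idea needs t; old needs e; neither fits.
sleeps : <e,t> — idea needs t; sleeps needs e; neither fits.
some : <t,<e,t>> — idea needs t; some needs t; neither fits.
Kai — combines: Kai : <<t,e>,<e,t>> takes idea : <t,e> as argument, giving <e,t>.

Kai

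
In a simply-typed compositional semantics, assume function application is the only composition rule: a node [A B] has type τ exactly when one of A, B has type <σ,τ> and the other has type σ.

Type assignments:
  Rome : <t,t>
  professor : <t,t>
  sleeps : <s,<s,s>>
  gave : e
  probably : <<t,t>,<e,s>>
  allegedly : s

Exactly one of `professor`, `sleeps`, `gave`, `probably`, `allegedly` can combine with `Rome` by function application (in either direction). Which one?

professor : <t,t> — no; Rome wants t, and professor wants t.
sleeps : <s,<s,s>> — no; Rome wants t, and sleeps wants s.
gave : e — no; Rome wants t, and gave wants nothing (atomic).
probably — combines: probably : <<t,t>,<e,s>> takes Rome : <t,t> as argument, giving <e,s>.
allegedly : s — no; Rome wants t, and allegedly wants nothing (atomic).

probably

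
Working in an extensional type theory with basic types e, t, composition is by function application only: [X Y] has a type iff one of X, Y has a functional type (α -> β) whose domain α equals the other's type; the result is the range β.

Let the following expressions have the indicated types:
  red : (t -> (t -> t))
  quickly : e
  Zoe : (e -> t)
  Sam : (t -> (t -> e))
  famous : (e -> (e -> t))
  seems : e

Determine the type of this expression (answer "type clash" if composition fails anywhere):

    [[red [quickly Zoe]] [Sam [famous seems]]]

type clash

At [quickly Zoe], Zoe : (e -> t) takes quickly : e, giving t.
At [red [quickly Zoe]], red : (t -> (t -> t)) takes [quickly Zoe] : t, giving (t -> t).
At [famous seems], famous : (e -> (e -> t)) takes seems : e, giving (e -> t).
At [Sam [famous seems]]: neither (t -> (t -> e)) nor (e -> t) can take the other as argument; the node is ill-typed.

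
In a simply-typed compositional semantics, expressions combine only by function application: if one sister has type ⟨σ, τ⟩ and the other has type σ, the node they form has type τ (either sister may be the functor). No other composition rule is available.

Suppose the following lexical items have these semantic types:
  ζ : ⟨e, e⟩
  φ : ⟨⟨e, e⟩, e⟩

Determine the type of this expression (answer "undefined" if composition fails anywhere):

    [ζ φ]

e

[ζ φ]: functor φ : ⟨⟨e, e⟩, e⟩, argument ζ : ⟨e, e⟩; result e.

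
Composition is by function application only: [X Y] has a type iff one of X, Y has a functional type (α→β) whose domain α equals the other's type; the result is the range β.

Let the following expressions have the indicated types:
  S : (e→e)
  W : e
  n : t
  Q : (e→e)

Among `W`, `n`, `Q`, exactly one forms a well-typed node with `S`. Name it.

W

W — combines: S : (e→e) takes W : e as argument, giving e.
n : t — does not combine with S.
Q : (e→e) — does not combine with S.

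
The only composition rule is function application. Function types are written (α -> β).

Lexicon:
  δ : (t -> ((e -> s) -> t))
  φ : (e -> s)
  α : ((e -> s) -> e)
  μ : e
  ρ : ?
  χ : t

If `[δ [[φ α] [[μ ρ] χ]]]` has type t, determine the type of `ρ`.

(e -> (t -> (e -> ((t -> ((e -> s) -> t)) -> t))))

[δ [[φ α] [[μ ρ] χ]]] must have type t. The sister δ has type (t -> ((e -> s) -> t)); that is not a function onto t, so [[φ α] [[μ ρ] χ]] must be the functor, of type ((t -> ((e -> s) -> t)) -> t).
[[φ α] [[μ ρ] χ]] must have type ((t -> ((e -> s) -> t)) -> t). The sister [φ α] has type e; that is not a function onto ((t -> ((e -> s) -> t)) -> t), so [[μ ρ] χ] must be the functor, of type (e -> ((t -> ((e -> s) -> t)) -> t)).
[[μ ρ] χ] must have type (e -> ((t -> ((e -> s) -> t)) -> t)). The sister χ has type t; that is not a function onto (e -> ((t -> ((e -> s) -> t)) -> t)), so [μ ρ] must be the functor, of type (t -> (e -> ((t -> ((e -> s) -> t)) -> t))).
[μ ρ] must have type (t -> (e -> ((t -> ((e -> s) -> t)) -> t))). The sister μ has type e; that is not a function onto (t -> (e -> ((t -> ((e -> s) -> t)) -> t))), so ρ must be the functor, of type (e -> (t -> (e -> ((t -> ((e -> s) -> t)) -> t)))).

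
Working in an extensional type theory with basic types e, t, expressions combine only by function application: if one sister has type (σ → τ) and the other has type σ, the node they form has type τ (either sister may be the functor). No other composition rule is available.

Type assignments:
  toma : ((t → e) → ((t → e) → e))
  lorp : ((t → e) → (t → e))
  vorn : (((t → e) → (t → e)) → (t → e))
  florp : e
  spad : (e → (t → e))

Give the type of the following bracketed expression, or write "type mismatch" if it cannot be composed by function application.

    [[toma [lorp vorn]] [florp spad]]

[lorp vorn]: vorn is (((t → e) → (t → e)) → (t → e)), lorp is ((t → e) → (t → e)); result (t → e).
[toma [lorp vorn]]: toma is ((t → e) → ((t → e) → e)), [lorp vorn] is (t → e); result ((t → e) → e).
[florp spad]: spad is (e → (t → e)), florp is e; result (t → e).
[[toma [lorp vorn]] [florp spad]]: [toma [lorp vorn]] is ((t → e) → e), [florp spad] is (t → e); result e.

e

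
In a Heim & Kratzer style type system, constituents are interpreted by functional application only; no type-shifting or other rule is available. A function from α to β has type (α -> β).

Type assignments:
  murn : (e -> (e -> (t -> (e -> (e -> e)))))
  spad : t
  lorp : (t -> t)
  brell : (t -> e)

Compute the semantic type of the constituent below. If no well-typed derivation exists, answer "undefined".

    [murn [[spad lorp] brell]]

(e -> (t -> (e -> (e -> e))))

[spad lorp]: lorp is (t -> t), spad is t; result t.
[[spad lorp] brell]: brell is (t -> e), [spad lorp] is t; result e.
[murn [[spad lorp] brell]]: murn is (e -> (e -> (t -> (e -> (e -> e))))), [[spad lorp] brell] is e; result (e -> (t -> (e -> (e -> e)))).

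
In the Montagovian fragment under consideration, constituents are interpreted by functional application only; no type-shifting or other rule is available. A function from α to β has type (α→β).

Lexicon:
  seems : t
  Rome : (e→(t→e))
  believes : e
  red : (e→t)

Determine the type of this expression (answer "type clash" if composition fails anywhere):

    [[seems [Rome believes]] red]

[Rome believes] — Rome of type (e→(t→e)) combines with believes of type e: type (t→e).
[seems [Rome believes]] — [Rome believes] of type (t→e) combines with seems of type t: type e.
[[seems [Rome believes]] red] — red of type (e→t) combines with [seems [Rome believes]] of type e: type t.

t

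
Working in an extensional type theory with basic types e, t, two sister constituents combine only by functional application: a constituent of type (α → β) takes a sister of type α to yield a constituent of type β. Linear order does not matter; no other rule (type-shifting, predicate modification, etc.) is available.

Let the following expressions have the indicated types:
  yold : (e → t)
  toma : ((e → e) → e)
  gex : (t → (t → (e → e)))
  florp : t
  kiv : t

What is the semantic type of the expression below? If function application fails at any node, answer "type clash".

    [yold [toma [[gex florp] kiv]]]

t

At [gex florp], gex : (t → (t → (e → e))) takes florp : t, giving (t → (e → e)).
At [[gex florp] kiv], [gex florp] : (t → (e → e)) takes kiv : t, giving (e → e).
At [toma [[gex florp] kiv]], toma : ((e → e) → e) takes [[gex florp] kiv] : (e → e), giving e.
At [yold [toma [[gex florp] kiv]]], yold : (e → t) takes [toma [[gex florp] kiv]] : e, giving t.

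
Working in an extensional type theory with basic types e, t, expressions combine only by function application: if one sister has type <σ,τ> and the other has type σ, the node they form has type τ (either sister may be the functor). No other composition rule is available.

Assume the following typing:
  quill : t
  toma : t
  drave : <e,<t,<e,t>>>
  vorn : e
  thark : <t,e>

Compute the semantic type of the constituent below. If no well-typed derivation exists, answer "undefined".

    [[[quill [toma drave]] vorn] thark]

undefined

[toma drave]: t with <e,<t,<e,t>>> — neither is a function whose domain matches the other; composition fails here.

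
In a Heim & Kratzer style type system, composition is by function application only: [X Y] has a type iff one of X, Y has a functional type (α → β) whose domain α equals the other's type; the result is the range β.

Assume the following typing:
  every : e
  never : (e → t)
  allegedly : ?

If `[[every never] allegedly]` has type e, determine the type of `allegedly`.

[[every never] allegedly] is required to be e. [every never] : t cannot yield e as functor, so allegedly : (t → e).

(t → e)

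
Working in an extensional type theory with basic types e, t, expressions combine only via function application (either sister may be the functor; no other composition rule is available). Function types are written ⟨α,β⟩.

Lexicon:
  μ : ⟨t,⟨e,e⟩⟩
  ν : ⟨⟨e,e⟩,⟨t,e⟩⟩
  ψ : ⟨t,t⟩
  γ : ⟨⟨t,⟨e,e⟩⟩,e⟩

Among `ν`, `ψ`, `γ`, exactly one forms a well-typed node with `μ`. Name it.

γ

ν : ⟨⟨e,e⟩,⟨t,e⟩⟩ — μ needs t; ν needs ⟨e,e⟩; neither fits.
ψ : ⟨t,t⟩ — μ needs t; ψ needs t; neither fits.
γ — combines: γ : ⟨⟨t,⟨e,e⟩⟩,e⟩ takes μ : ⟨t,⟨e,e⟩⟩ as argument, giving e.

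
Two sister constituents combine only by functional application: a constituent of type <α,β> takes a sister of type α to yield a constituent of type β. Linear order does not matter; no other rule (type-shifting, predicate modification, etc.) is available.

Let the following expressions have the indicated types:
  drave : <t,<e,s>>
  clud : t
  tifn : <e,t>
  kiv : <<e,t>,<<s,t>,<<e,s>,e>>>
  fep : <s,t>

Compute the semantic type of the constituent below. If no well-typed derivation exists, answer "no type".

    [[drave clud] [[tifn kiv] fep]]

e

[drave clud]: drave is <t,<e,s>>, clud is t; result <e,s>.
[tifn kiv]: kiv is <<e,t>,<<s,t>,<<e,s>,e>>>, tifn is <e,t>; result <<s,t>,<<e,s>,e>>.
[[tifn kiv] fep]: [tifn kiv] is <<s,t>,<<e,s>,e>>, fep is <s,t>; result <<e,s>,e>.
[[drave clud] [[tifn kiv] fep]]: [[tifn kiv] fep] is <<e,s>,e>, [drave clud] is <e,s>; result e.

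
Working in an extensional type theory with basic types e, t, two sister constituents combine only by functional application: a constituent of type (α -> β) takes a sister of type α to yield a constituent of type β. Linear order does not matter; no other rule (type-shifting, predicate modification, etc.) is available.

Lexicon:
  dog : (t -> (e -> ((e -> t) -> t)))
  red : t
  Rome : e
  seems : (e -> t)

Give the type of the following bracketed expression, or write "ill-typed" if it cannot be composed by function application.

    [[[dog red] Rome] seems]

[dog red]: dog is (t -> (e -> ((e -> t) -> t))), red is t; result (e -> ((e -> t) -> t)).
[[dog red] Rome]: [dog red] is (e -> ((e -> t) -> t)), Rome is e; result ((e -> t) -> t).
[[[dog red] Rome] seems]: [[dog red] Rome] is ((e -> t) -> t), seems is (e -> t); result t.

t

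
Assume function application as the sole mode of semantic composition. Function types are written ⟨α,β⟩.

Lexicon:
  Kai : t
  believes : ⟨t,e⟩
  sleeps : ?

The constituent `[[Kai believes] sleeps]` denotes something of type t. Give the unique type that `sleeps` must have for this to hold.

⟨e,t⟩

[[Kai believes] sleeps] is required to be t. [Kai believes] : e cannot yield t as functor, so sleeps : ⟨e,t⟩.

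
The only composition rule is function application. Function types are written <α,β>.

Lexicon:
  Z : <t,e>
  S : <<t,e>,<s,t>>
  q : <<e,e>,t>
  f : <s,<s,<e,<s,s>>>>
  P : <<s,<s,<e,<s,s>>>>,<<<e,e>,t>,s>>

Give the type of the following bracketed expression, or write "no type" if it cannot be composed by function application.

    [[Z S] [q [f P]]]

t

[Z S]: functor S : <<t,e>,<s,t>>, argument Z : <t,e>; result <s,t>.
[f P]: functor P : <<s,<s,<e,<s,s>>>>,<<<e,e>,t>,s>>, argument f : <s,<s,<e,<s,s>>>>; result <<<e,e>,t>,s>.
[q [f P]]: functor [f P] : <<<e,e>,t>,s>, argument q : <<e,e>,t>; result s.
[[Z S] [q [f P]]]: functor [Z S] : <s,t>, argument [q [f P]] : s; result t.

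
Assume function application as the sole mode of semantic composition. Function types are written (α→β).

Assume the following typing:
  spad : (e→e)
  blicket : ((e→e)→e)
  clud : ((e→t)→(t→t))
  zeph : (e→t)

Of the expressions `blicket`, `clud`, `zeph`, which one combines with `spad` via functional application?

blicket — combines: blicket : ((e→e)→e) takes spad : (e→e) as argument, giving e.
clud : ((e→t)→(t→t)) — neither side's domain matches the other.
zeph : (e→t) — neither side's domain matches the other.

blicket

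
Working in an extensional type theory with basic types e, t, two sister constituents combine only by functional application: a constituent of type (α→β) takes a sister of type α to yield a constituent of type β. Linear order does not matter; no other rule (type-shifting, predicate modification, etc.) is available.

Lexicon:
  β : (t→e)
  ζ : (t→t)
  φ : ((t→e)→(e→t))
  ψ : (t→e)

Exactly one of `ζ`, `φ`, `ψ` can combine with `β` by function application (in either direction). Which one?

ζ : (t→t) — β needs t; ζ needs t; neither fits.
φ — combines: φ : ((t→e)→(e→t)) takes β : (t→e) as argument, giving (e→t).
ψ : (t→e) — β needs t; ψ needs t; neither fits.

φ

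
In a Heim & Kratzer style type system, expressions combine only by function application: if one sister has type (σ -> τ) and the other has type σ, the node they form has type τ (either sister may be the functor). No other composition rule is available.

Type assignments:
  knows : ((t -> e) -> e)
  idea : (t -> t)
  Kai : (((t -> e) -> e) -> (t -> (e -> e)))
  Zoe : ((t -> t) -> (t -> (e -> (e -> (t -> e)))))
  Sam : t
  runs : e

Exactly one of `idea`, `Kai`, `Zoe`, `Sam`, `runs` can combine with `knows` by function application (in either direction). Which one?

idea : (t -> t) — no; knows wants (t -> e), and idea wants t.
Kai — combines: Kai : (((t -> e) -> e) -> (t -> (e -> e))) takes knows : ((t -> e) -> e) as argument, giving (t -> (e -> e)).
Zoe : ((t -> t) -> (t -> (e -> (e -> (t -> e))))) — no; knows wants (t -> e), and Zoe wants (t -> t).
Sam : t — no; knows wants (t -> e), and Sam wants nothing (atomic).
runs : e — no; knows wants (t -> e), and runs wants nothing (atomic).

Kai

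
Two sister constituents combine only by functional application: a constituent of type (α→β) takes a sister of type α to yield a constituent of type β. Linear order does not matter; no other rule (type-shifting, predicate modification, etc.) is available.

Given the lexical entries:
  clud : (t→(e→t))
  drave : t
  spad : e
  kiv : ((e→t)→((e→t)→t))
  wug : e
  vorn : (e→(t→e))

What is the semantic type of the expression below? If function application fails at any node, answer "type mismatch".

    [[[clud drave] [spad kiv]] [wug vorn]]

[clud drave]: clud is (t→(e→t)), drave is t; result (e→t).
[spad kiv]: e and ((e→t)→((e→t)→t)) cannot combine by function application — type clash.

type mismatch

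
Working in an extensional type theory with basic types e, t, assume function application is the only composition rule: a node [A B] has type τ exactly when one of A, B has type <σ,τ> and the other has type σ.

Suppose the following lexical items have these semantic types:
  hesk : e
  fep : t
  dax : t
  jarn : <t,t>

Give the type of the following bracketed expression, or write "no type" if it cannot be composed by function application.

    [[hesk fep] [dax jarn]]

no type

At [hesk fep]: neither e nor t can take the other as argument; the node is ill-typed.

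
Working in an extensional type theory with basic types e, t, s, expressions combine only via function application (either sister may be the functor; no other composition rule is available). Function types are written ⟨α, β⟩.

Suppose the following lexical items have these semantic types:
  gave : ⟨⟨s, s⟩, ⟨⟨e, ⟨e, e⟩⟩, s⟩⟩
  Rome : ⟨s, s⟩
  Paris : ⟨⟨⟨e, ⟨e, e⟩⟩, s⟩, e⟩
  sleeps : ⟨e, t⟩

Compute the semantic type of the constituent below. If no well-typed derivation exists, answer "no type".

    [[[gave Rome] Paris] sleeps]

t

At [gave Rome], gave : ⟨⟨s, s⟩, ⟨⟨e, ⟨e, e⟩⟩, s⟩⟩ takes Rome : ⟨s, s⟩, giving ⟨⟨e, ⟨e, e⟩⟩, s⟩.
At [[gave Rome] Paris], Paris : ⟨⟨⟨e, ⟨e, e⟩⟩, s⟩, e⟩ takes [gave Rome] : ⟨⟨e, ⟨e, e⟩⟩, s⟩, giving e.
At [[[gave Rome] Paris] sleeps], sleeps : ⟨e, t⟩ takes [[gave Rome] Paris] : e, giving t.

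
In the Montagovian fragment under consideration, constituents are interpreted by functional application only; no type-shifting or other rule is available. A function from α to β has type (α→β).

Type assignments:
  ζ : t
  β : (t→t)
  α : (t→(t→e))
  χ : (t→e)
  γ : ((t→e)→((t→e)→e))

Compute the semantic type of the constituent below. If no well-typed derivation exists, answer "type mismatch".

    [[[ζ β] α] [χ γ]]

[ζ β] — β of type (t→t) combines with ζ of type t: type t.
[[ζ β] α] — α of type (t→(t→e)) combines with [ζ β] of type t: type (t→e).
[χ γ] — γ of type ((t→e)→((t→e)→e)) combines with χ of type (t→e): type ((t→e)→e).
[[[ζ β] α] [χ γ]] — [χ γ] of type ((t→e)→e) combines with [[ζ β] α] of type (t→e): type e.

e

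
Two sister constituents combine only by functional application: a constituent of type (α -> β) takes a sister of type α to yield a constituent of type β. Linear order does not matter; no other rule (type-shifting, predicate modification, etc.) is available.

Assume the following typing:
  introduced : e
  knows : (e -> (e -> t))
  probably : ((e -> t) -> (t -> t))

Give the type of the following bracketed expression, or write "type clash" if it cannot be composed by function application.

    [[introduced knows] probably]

(t -> t)

[introduced knows] — knows of type (e -> (e -> t)) combines with introduced of type e: type (e -> t).
[[introduced knows] probably] — probably of type ((e -> t) -> (t -> t)) combines with [introduced knows] of type (e -> t): type (t -> t).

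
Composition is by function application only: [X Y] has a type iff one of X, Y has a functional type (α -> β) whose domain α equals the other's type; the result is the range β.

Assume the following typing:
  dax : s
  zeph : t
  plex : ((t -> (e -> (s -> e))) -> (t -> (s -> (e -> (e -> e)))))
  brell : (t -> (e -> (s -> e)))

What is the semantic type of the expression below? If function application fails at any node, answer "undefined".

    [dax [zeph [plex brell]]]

(e -> (e -> e))

At [plex brell], plex : ((t -> (e -> (s -> e))) -> (t -> (s -> (e -> (e -> e))))) takes brell : (t -> (e -> (s -> e))), giving (t -> (s -> (e -> (e -> e)))).
At [zeph [plex brell]], [plex brell] : (t -> (s -> (e -> (e -> e)))) takes zeph : t, giving (s -> (e -> (e -> e))).
At [dax [zeph [plex brell]]], [zeph [plex brell]] : (s -> (e -> (e -> e))) takes dax : s, giving (e -> (e -> e)).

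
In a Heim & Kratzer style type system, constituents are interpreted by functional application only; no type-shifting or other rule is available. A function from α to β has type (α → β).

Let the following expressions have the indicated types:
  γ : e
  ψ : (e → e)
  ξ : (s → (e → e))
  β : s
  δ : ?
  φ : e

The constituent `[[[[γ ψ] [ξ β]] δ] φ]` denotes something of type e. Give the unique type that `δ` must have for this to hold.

(e → (e → e))

[[[[γ ψ] [ξ β]] δ] φ] is required to be e. φ : e cannot yield e as functor, so [[[γ ψ] [ξ β]] δ] : (e → e).
[[[γ ψ] [ξ β]] δ] is required to be (e → e). [[γ ψ] [ξ β]] : e cannot yield (e → e) as functor, so δ : (e → (e → e)).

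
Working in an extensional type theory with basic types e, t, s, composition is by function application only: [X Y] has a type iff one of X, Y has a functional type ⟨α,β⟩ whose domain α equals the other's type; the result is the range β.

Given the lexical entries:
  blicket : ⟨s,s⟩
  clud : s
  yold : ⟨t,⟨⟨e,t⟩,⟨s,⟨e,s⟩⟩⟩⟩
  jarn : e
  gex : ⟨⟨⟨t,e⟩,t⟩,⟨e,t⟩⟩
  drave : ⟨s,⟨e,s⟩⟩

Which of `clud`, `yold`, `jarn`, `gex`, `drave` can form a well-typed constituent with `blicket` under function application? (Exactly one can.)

clud — combines: blicket : ⟨s,s⟩ takes clud : s as argument, giving s.
yold : ⟨t,⟨⟨e,t⟩,⟨s,⟨e,s⟩⟩⟩⟩ — neither side's domain matches the other.
jarn : e — neither side's domain matches the other.
gex : ⟨⟨⟨t,e⟩,t⟩,⟨e,t⟩⟩ — neither side's domain matches the other.
drave : ⟨s,⟨e,s⟩⟩ — neither side's domain matches the other.

clud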